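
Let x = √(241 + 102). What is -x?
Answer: -7*√7 ≈ -18.520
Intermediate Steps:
x = 7*√7 (x = √343 = 7*√7 ≈ 18.520)
-x = -7*√7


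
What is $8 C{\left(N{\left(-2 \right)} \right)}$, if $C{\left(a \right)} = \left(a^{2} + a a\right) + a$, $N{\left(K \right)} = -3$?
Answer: $120$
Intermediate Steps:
$C{\left(a \right)} = a + 2 a^{2}$ ($C{\left(a \right)} = \left(a^{2} + a^{2}\right) + a = 2 a^{2} + a = a + 2 a^{2}$)
$8 C{\left(N{\left(-2 \right)} \right)} = 8 \left(- 3 \left(1 + 2 \left(-3\right)\right)\right) = 8 \left(- 3 \left(1 - 6\right)\right) = 8 \left(\left(-3\right) \left(-5\right)\right) = 8 \cdot 15 = 120$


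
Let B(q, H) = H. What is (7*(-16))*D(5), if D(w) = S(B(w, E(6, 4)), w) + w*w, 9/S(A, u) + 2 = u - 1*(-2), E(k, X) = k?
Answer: -15008/5 ≈ -3001.6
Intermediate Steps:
S(A, u) = 9/u (S(A, u) = 9/(-2 + (u - 1*(-2))) = 9/(-2 + (u + 2)) = 9/(-2 + (2 + u)) = 9/u)
D(w) = w**2 + 9/w (D(w) = 9/w + w*w = 9/w + w**2 = w**2 + 9/w)
(7*(-16))*D(5) = (7*(-16))*((9 + 5**3)/5) = -112*(9 + 125)/5 = -112*134/5 = -15008/5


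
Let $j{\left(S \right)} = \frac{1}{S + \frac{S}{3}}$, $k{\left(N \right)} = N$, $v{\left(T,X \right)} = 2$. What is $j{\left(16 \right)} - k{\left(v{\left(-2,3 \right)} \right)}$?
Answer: $- \frac{125}{64} \approx -1.9531$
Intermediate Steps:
$j{\left(S \right)} = \frac{3}{4 S}$ ($j{\left(S \right)} = \frac{1}{S + \frac{S}{3}} = \frac{1}{\frac{4}{3} S} = \frac{3}{4 S}$)
$j{\left(16 \right)} - k{\left(v{\left(-2,3 \right)} \right)} = \frac{3}{4 \cdot 16} - 2 = \frac{3}{4} \cdot \frac{1}{16} - 2 = \frac{3}{64} - 2 = - \frac{125}{64}$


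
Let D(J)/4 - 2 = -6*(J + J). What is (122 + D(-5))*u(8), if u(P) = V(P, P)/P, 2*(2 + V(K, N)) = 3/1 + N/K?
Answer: 0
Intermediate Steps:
V(K, N) = -1/2 + N/(2*K) (V(K, N) = -2 + (3/1 + N/K)/2 = -2 + (3*1 + N/K)/2 = -2 + (3 + N/K)/2 = -2 + (3/2 + N/(2*K)) = -1/2 + N/(2*K))
D(J) = 8 - 48*J (D(J) = 8 + 4*(-6*(J + J)) = 8 + 4*(-12*J) = 8 - 48*J)
u(P) = 0 (u(P) = ((P - P)/(2*P))/P = ((1/2)*0/P)/P = 0/P = 0)
(122 + D(-5))*u(8) = (122 + (8 - 48*(-5)))*0 = (122 + (8 + 240))*0 = (122 + 248)*0 = 370*0 = 0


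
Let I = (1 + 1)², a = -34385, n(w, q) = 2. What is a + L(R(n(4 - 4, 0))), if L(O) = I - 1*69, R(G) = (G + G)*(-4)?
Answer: -34450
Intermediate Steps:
R(G) = -8*G (R(G) = (2*G)*(-4) = -8*G)
I = 4 (I = 2² = 4)
L(O) = -65 (L(O) = 4 - 1*69 = 4 - 69 = -65)
a + L(R(n(4 - 4, 0))) = -34385 - 65 = -34450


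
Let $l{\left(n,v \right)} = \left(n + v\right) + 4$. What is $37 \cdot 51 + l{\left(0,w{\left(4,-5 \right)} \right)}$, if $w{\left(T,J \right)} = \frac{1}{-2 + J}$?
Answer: $\frac{13236}{7} \approx 1890.9$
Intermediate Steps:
$l{\left(n,v \right)} = 4 + n + v$
$37 \cdot 51 + l{\left(0,w{\left(4,-5 \right)} \right)} = 37 \cdot 51 + \left(4 + 0 + \frac{1}{-2 - 5}\right) = 1887 + \left(4 + 0 + \frac{1}{-7}\right) = 1887 + \left(4 + 0 - \frac{1}{7}\right) = 1887 + \frac{27}{7} = \frac{13236}{7}$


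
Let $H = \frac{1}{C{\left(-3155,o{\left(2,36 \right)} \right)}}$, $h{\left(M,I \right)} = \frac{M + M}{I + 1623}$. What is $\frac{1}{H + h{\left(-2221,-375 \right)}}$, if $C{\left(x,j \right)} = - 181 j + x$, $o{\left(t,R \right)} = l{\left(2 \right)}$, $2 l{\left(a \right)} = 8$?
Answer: $- \frac{806832}{2871961} \approx -0.28093$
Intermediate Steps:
$l{\left(a \right)} = 4$ ($l{\left(a \right)} = \frac{1}{2} \cdot 8 = 4$)
$o{\left(t,R \right)} = 4$
$C{\left(x,j \right)} = x - 181 j$
$h{\left(M,I \right)} = \frac{2 M}{1623 + I}$
$H = - \frac{1}{3879}$ ($H = \frac{1}{-3155 - 724} = \frac{1}{-3879} = - \frac{1}{3879} \approx -0.0002578$)
$\frac{1}{H + h{\left(-2221,-375 \right)}} = \frac{1}{- \frac{1}{3879} + 2 \left(-2221\right) \frac{1}{1623 - 375}} = \frac{1}{- \frac{1}{3879} + 2 \left(-2221\right) \frac{1}{1248}} = \frac{1}{- \frac{1}{3879} - \frac{2221}{624}} = \frac{1}{- \frac{2871961}{806832}} = - \frac{806832}{2871961}$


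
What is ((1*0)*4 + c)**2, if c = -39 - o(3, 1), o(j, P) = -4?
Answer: 1225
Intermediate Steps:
c = -35 (c = -39 - 1*(-4) = -39 + 4 = -35)
((1*0)*4 + c)**2 = ((1*0)*4 - 35)**2 = (0*4 - 35)**2 = (0 - 35)**2 = (-35)**2 = 1225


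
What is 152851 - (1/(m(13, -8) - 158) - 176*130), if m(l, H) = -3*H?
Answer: 23547955/134 ≈ 1.7573e+5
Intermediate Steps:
152851 - (1/(m(13, -8) - 158) - 176*130) = 152851 - (1/(-3*(-8) - 158) - 176*130) = 152851 - (1/(24 - 158) - 22880) = 152851 - (1/(-134) - 22880) = 152851 - (-1/134 - 22880) = 152851 - 1*(-3065921/134) = 152851 + 3065921/134 = 23547955/134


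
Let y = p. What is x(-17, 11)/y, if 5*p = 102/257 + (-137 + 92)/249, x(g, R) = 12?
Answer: 426620/1537 ≈ 277.57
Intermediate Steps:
p = 4611/106655 (p = (102/257 + (-137 + 92)/249)/5 = (102*(1/257) - 45*1/249)/5 = (102/257 - 15/83)/5 = (1/5)*(4611/21331) = 4611/106655 ≈ 0.043233)
y = 4611/106655 ≈ 0.043233
x(-17, 11)/y = 12/(4611/106655) = 12*(106655/4611) = 426620/1537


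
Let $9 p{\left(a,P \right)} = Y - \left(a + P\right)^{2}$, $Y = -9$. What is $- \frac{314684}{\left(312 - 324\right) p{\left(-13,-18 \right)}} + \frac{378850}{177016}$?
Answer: $- \frac{10352648177}{42926380} \approx -241.17$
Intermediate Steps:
$p{\left(a,P \right)} = -1 - \frac{\left(P + a\right)^{2}}{9}$ ($p{\left(a,P \right)} = \frac{-9 - \left(a + P\right)^{2}}{9} = \frac{-9 - \left(P + a\right)^{2}}{9} = -1 - \frac{\left(P + a\right)^{2}}{9}$)
$- \frac{314684}{\left(312 - 324\right) p{\left(-13,-18 \right)}} + \frac{378850}{177016} = - \frac{314684}{\left(312 - 324\right) \left(-1 - \frac{\left(-18 - 13\right)^{2}}{9}\right)} + \frac{378850}{177016} = - \frac{314684}{\left(-12\right) \left(-1 - \frac{\left(-31\right)^{2}}{9}\right)} + 378850 \cdot \frac{1}{177016} = - \frac{314684}{\left(-12\right) \left(-1 - \frac{961}{9}\right)} + \frac{189425}{88508} = - \frac{314684}{\left(-12\right) \left(- \frac{970}{9}\right)} + \frac{189425}{88508} = - \frac{314684}{\frac{3880}{3}} + \frac{189425}{88508} = \left(-314684\right) \frac{3}{3880} + \frac{189425}{88508} = - \frac{236013}{970} + \frac{189425}{88508} = - \frac{10352648177}{42926380}$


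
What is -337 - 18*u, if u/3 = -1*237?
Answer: 12461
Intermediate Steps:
u = -711 (u = 3*(-1*237) = 3*(-237) = -711)
-337 - 18*u = -337 - 18*(-711) = -337 + 12798 = 12461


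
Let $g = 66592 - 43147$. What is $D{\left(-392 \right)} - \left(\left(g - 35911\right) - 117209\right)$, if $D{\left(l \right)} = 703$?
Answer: $130378$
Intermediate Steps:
$g = 23445$
$D{\left(-392 \right)} - \left(\left(g - 35911\right) - 117209\right) = 703 - \left(\left(23445 - 35911\right) - 117209\right) = 703 - \left(-12466 - 117209\right) = 703 - -129675 = 703 + 129675 = 130378$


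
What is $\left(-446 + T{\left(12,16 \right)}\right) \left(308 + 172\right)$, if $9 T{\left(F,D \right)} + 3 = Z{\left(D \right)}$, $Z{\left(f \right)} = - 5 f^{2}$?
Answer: $- \frac{847520}{3} \approx -2.8251 \cdot 10^{5}$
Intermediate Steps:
$T{\left(F,D \right)} = - \frac{1}{3} - \frac{5 D^{2}}{9}$ ($T{\left(F,D \right)} = - \frac{1}{3} + \frac{\left(-5\right) D^{2}}{9} = - \frac{1}{3} - \frac{5 D^{2}}{9}$)
$\left(-446 + T{\left(12,16 \right)}\right) \left(308 + 172\right) = \left(-446 - \left(\frac{1}{3} + \frac{5 \cdot 16^{2}}{9}\right)\right) \left(308 + 172\right) = \left(-446 - \frac{1283}{9}\right) 480 = \left(- \frac{5297}{9}\right) 480 = - \frac{847520}{3}$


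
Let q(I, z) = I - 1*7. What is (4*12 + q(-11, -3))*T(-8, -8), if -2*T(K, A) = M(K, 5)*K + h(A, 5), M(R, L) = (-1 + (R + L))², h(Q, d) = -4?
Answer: 1980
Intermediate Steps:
q(I, z) = -7 + I (q(I, z) = I - 7 = -7 + I)
M(R, L) = (-1 + L + R)² (M(R, L) = (-1 + (L + R))² = (-1 + L + R)²)
T(K, A) = 2 - K*(4 + K)²/2 (T(K, A) = -((-1 + 5 + K)²*K - 4)/2 = -((4 + K)²*K - 4)/2 = -(K*(4 + K)² - 4)/2 = -(-4 + K*(4 + K)²)/2 = 2 - K*(4 + K)²/2)
(4*12 + q(-11, -3))*T(-8, -8) = (4*12 + (-7 - 11))*(2 - ½*(-8)*(4 - 8)²) = (48 - 18)*(2 - ½*(-8)*(-4)²) = 30*(2 - ½*(-8)*16) = 30*(2 + 64) = 30*66 = 1980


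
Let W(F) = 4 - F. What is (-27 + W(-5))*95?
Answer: -1710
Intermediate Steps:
(-27 + W(-5))*95 = (-27 + (4 - 1*(-5)))*95 = (-27 + (4 + 5))*95 = (-27 + 9)*95 = -18*95 = -1710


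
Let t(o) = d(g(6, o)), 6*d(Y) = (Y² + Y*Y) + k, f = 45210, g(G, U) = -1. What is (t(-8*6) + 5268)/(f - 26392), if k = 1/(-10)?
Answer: 316099/1129080 ≈ 0.27996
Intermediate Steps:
k = -⅒ ≈ -0.10000
d(Y) = -1/60 + Y²/3 (d(Y) = ((Y² + Y*Y) - ⅒)/6 = ((Y² + Y²) - ⅒)/6 = (2*Y² - ⅒)/6 = (-⅒ + 2*Y²)/6 = -1/60 + Y²/3)
t(o) = 19/60 (t(o) = -1/60 + (⅓)*(-1)² = -1/60 + (⅓)*1 = -1/60 + ⅓ = 19/60)
(t(-8*6) + 5268)/(f - 26392) = (19/60 + 5268)/(45210 - 26392) = (316099/60)/18818 = (316099/60)*(1/18818) = 316099/1129080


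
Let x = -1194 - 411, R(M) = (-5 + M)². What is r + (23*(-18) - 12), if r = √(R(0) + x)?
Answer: -426 + 2*I*√395 ≈ -426.0 + 39.749*I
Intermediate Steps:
x = -1605
r = 2*I*√395 (r = √((-5 + 0)² - 1605) = √((-5)² - 1605) = √(25 - 1605) = √(-1580) = 2*I*√395 ≈ 39.749*I)
r + (23*(-18) - 12) = 2*I*√395 + (23*(-18) - 12) = 2*I*√395 + (-414 - 12) = 2*I*√395 - 426 = -426 + 2*I*√395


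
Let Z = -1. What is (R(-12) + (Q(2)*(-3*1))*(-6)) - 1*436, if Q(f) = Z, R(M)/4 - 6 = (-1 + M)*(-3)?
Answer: -274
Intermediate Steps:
R(M) = 36 - 12*M (R(M) = 24 + 4*((-1 + M)*(-3)) = 24 + 4*(3 - 3*M) = 24 + (12 - 12*M) = 36 - 12*M)
Q(f) = -1
(R(-12) + (Q(2)*(-3*1))*(-6)) - 1*436 = ((36 - 12*(-12)) - (-3)*(-6)) - 1*436 = ((36 + 144) - 1*(-3)*(-6)) - 436 = (180 + 3*(-6)) - 436 = (180 - 18) - 436 = 162 - 436 = -274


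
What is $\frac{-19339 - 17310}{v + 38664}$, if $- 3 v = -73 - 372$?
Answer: $- \frac{109947}{116437} \approx -0.94426$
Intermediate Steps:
$v = \frac{445}{3}$ ($v = - \frac{-73 - 372}{3} = \left(- \frac{1}{3}\right) \left(-445\right) = \frac{445}{3} \approx 148.33$)
$\frac{-19339 - 17310}{v + 38664} = \frac{-19339 - 17310}{\frac{445}{3} + 38664} = - \frac{36649}{\frac{116437}{3}} = \left(-36649\right) \frac{3}{116437} = - \frac{109947}{116437}$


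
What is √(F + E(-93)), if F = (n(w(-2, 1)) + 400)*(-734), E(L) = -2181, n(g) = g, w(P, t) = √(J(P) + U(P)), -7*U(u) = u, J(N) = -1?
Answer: √(-14493269 - 5138*I*√35)/7 ≈ 0.57032 - 543.86*I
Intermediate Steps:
U(u) = -u/7
w(P, t) = √(-1 - P/7)
F = -293600 - 734*I*√35/7 (F = (√(-49 - 7*(-2))/7 + 400)*(-734) = (√(-49 + 14)/7 + 400)*(-734) = (√(-35)/7 + 400)*(-734) = ((I*√35)/7 + 400)*(-734) = (I*√35/7 + 400)*(-734) = (400 + I*√35/7)*(-734) = -293600 - 734*I*√35/7 ≈ -2.936e+5 - 620.34*I)
√(F + E(-93)) = √((-293600 - 734*I*√35/7) - 2181) = √(-295781 - 734*I*√35/7)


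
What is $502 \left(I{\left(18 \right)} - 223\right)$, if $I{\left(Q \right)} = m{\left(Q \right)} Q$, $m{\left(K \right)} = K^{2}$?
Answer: $2815718$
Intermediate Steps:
$I{\left(Q \right)} = Q^{3}$ ($I{\left(Q \right)} = Q^{2} Q = Q^{3}$)
$502 \left(I{\left(18 \right)} - 223\right) = 502 \left(18^{3} - 223\right) = 502 \left(5832 - 223\right) = 502 \cdot 5609 = 2815718$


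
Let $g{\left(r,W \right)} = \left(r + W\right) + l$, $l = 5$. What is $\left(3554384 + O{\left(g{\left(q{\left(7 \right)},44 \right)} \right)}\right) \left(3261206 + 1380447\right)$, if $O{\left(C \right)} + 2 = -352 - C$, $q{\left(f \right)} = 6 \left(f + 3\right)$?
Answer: $16496068071413$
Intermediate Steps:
$q{\left(f \right)} = 18 + 6 f$ ($q{\left(f \right)} = 6 \left(3 + f\right) = 18 + 6 f$)
$g{\left(r,W \right)} = 5 + W + r$ ($g{\left(r,W \right)} = \left(r + W\right) + 5 = \left(W + r\right) + 5 = 5 + W + r$)
$O{\left(C \right)} = -354 - C$ ($O{\left(C \right)} = -2 - \left(352 + C\right) = -354 - C$)
$\left(3554384 + O{\left(g{\left(q{\left(7 \right)},44 \right)} \right)}\right) \left(3261206 + 1380447\right) = \left(3554384 - \left(421 + 42\right)\right) \left(3261206 + 1380447\right) = \left(3554384 - 463\right) 4641653 = 3553921 \cdot 4641653 = 16496068071413$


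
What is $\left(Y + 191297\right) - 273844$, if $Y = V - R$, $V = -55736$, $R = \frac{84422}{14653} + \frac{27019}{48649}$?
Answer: $- \frac{98580064565836}{712853797} \approx -1.3829 \cdot 10^{5}$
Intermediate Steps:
$R = \frac{4502955285}{712853797}$ ($R = 84422 \cdot \frac{1}{14653} + 27019 \cdot \frac{1}{48649} = \frac{84422}{14653} + \frac{27019}{48649} = \frac{4502955285}{712853797} \approx 6.3168$)
$Y = - \frac{39736122184877}{712853797}$ ($Y = -55736 - \frac{4502955285}{712853797} = - \frac{39736122184877}{712853797} \approx -55742.0$)
$\left(Y + 191297\right) - 273844 = \left(- \frac{39736122184877}{712853797} + 191297\right) - 273844 = \frac{96630670619832}{712853797} - 273844 = - \frac{98580064565836}{712853797}$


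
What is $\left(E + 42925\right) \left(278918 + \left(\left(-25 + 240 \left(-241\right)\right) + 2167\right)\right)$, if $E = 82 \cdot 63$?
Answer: $10734873020$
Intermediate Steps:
$E = 5166$
$\left(E + 42925\right) \left(278918 + \left(\left(-25 + 240 \left(-241\right)\right) + 2167\right)\right) = \left(5166 + 42925\right) \left(278918 + \left(\left(-25 + 240 \left(-241\right)\right) + 2167\right)\right) = 48091 \left(278918 + \left(\left(-25 - 57840\right) + 2167\right)\right) = 48091 \left(278918 + \left(-57865 + 2167\right)\right) = 48091 \left(278918 - 55698\right) = 48091 \cdot 223220 = 10734873020$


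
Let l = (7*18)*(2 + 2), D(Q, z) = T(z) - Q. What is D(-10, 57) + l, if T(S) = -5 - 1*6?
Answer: 503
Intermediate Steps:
T(S) = -11 (T(S) = -5 - 6 = -11)
D(Q, z) = -11 - Q
l = 504 (l = 126*4 = 504)
D(-10, 57) + l = (-11 - 1*(-10)) + 504 = (-11 + 10) + 504 = -1 + 504 = 503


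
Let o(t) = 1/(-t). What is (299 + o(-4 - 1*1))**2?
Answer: 2238016/25 ≈ 89521.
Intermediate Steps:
o(t) = -1/t
(299 + o(-4 - 1*1))**2 = (299 - 1/(-4 - 1*1))**2 = (299 - 1/(-4 - 1))**2 = (299 - 1/(-5))**2 = (299 - 1*(-1/5))**2 = (299 + 1/5)**2 = (1496/5)**2 = 2238016/25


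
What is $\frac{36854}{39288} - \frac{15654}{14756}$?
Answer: $- \frac{8899591}{72466716} \approx -0.12281$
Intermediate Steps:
$\frac{36854}{39288} - \frac{15654}{14756} = 36854 \cdot \frac{1}{39288} - \frac{7827}{7378} = \frac{18427}{19644} - \frac{7827}{7378} = - \frac{8899591}{72466716}$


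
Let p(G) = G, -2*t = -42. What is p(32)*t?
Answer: 672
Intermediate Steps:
t = 21 (t = -½*(-42) = 21)
p(32)*t = 32*21 = 672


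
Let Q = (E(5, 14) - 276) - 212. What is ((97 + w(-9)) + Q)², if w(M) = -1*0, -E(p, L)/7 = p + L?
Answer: 274576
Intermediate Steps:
E(p, L) = -7*L - 7*p (E(p, L) = -7*(p + L) = -7*(L + p) = -7*L - 7*p)
w(M) = 0
Q = -621 (Q = ((-7*14 - 7*5) - 276) - 212 = ((-98 - 35) - 276) - 212 = (-133 - 276) - 212 = -409 - 212 = -621)
((97 + w(-9)) + Q)² = ((97 + 0) - 621)² = (97 - 621)² = (-524)² = 274576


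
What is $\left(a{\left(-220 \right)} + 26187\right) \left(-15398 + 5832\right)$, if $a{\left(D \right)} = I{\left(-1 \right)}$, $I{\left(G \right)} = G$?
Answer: $-250495276$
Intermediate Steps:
$a{\left(D \right)} = -1$
$\left(a{\left(-220 \right)} + 26187\right) \left(-15398 + 5832\right) = \left(-1 + 26187\right) \left(-15398 + 5832\right) = 26186 \left(-9566\right) = -250495276$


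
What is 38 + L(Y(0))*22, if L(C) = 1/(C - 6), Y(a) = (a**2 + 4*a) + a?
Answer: 103/3 ≈ 34.333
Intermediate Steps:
Y(a) = a**2 + 5*a
L(C) = 1/(-6 + C)
38 + L(Y(0))*22 = 38 + 22/(-6 + 0*(5 + 0)) = 38 + 22/(-6 + 0*5) = 38 + 22/(-6 + 0) = 38 + 22/(-6) = 38 - 1/6*22 = 38 - 11/3 = 103/3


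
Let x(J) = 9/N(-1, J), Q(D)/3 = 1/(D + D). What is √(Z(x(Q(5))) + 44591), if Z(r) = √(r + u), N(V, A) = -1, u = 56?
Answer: √(44591 + √47) ≈ 211.18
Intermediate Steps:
Q(D) = 3/(2*D) (Q(D) = 3/(D + D) = 3/((2*D)) = 3*(1/(2*D)) = 3/(2*D))
x(J) = -9 (x(J) = 9/(-1) = 9*(-1) = -9)
Z(r) = √(56 + r) (Z(r) = √(r + 56) = √(56 + r))
√(Z(x(Q(5))) + 44591) = √(√(56 - 9) + 44591) = √(√47 + 44591) = √(44591 + √47)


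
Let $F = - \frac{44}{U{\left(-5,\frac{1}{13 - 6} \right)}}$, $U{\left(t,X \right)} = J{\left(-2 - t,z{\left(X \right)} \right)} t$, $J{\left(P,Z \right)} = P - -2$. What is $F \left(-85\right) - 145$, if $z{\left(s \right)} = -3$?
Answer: $- \frac{1473}{5} \approx -294.6$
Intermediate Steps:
$J{\left(P,Z \right)} = 2 + P$ ($J{\left(P,Z \right)} = P + 2 = 2 + P$)
$U{\left(t,X \right)} = - t^{2}$ ($U{\left(t,X \right)} = \left(2 - \left(2 + t\right)\right) t = - t t = - t^{2}$)
$F = \frac{44}{25}$ ($F = - \frac{44}{\left(-1\right) \left(-5\right)^{2}} = - \frac{44}{\left(-1\right) 25} = - \frac{44}{-25} = \left(-44\right) \left(- \frac{1}{25}\right) = \frac{44}{25} \approx 1.76$)
$F \left(-85\right) - 145 = \frac{44}{25} \left(-85\right) - 145 = - \frac{748}{5} - 145 = - \frac{1473}{5}$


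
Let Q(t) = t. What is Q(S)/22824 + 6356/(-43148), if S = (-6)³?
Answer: -76582/488497 ≈ -0.15677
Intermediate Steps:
S = -216
Q(S)/22824 + 6356/(-43148) = -216/22824 + 6356/(-43148) = -216*1/22824 + 6356*(-1/43148) = -3/317 - 227/1541 = -76582/488497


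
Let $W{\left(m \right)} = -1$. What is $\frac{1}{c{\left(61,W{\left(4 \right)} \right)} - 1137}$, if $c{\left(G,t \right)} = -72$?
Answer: $- \frac{1}{1209} \approx -0.00082713$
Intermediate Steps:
$\frac{1}{c{\left(61,W{\left(4 \right)} \right)} - 1137} = \frac{1}{-72 - 1137} = \frac{1}{-1209} = - \frac{1}{1209}$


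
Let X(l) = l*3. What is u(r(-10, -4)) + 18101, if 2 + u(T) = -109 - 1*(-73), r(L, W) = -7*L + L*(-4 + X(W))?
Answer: 18063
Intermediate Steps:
X(l) = 3*l
r(L, W) = -7*L + L*(-4 + 3*W)
u(T) = -38 (u(T) = -2 + (-109 - 1*(-73)) = -2 + (-109 + 73) = -2 - 36 = -38)
u(r(-10, -4)) + 18101 = -38 + 18101 = 18063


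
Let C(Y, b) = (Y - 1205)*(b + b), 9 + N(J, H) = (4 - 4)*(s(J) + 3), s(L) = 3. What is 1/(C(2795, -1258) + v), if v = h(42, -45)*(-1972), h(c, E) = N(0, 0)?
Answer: -1/3982692 ≈ -2.5109e-7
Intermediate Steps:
N(J, H) = -9 (N(J, H) = -9 + (4 - 4)*(3 + 3) = -9 + 0*6 = -9 + 0 = -9)
h(c, E) = -9
C(Y, b) = 2*b*(-1205 + Y) (C(Y, b) = (-1205 + Y)*(2*b) = 2*b*(-1205 + Y))
v = 17748 (v = -9*(-1972) = 17748)
1/(C(2795, -1258) + v) = 1/(2*(-1258)*(-1205 + 2795) + 17748) = 1/(2*(-1258)*1590 + 17748) = 1/(-4000440 + 17748) = 1/(-3982692) = -1/3982692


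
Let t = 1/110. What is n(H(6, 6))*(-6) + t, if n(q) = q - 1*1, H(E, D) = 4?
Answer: -1979/110 ≈ -17.991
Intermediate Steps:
n(q) = -1 + q (n(q) = q - 1 = -1 + q)
t = 1/110 ≈ 0.0090909
n(H(6, 6))*(-6) + t = (-1 + 4)*(-6) + 1/110 = 3*(-6) + 1/110 = -18 + 1/110 = -1979/110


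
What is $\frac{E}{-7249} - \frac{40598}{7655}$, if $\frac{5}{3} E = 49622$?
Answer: $- \frac{522208748}{55491095} \approx -9.4107$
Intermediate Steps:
$E = \frac{148866}{5}$ ($E = \frac{3}{5} \cdot 49622 = \frac{148866}{5} \approx 29773.0$)
$\frac{E}{-7249} - \frac{40598}{7655} = \frac{148866}{5 \left(-7249\right)} - \frac{40598}{7655} = \frac{148866}{5} \left(- \frac{1}{7249}\right) - \frac{40598}{7655} = - \frac{148866}{36245} - \frac{40598}{7655} = - \frac{522208748}{55491095}$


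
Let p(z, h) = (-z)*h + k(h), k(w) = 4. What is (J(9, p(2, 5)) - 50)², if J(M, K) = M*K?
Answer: 10816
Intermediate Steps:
p(z, h) = 4 - h*z (p(z, h) = (-z)*h + 4 = -h*z + 4 = 4 - h*z)
J(M, K) = K*M
(J(9, p(2, 5)) - 50)² = ((4 - 1*5*2)*9 - 50)² = ((4 - 10)*9 - 50)² = (-6*9 - 50)² = (-54 - 50)² = (-104)² = 10816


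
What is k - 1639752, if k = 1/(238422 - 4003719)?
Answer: -6174153286345/3765297 ≈ -1.6398e+6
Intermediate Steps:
k = -1/3765297 (k = 1/(-3765297) = -1/3765297 ≈ -2.6558e-7)
k - 1639752 = -1/3765297 - 1639752 = -6174153286345/3765297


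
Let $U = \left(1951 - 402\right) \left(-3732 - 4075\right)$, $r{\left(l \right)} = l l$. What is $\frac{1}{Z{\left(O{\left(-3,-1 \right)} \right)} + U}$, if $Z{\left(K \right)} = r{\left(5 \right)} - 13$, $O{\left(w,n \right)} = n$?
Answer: $- \frac{1}{12093031} \approx -8.2692 \cdot 10^{-8}$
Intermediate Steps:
$r{\left(l \right)} = l^{2}$
$U = -12093043$ ($U = 1549 \left(-7807\right) = -12093043$)
$Z{\left(K \right)} = 12$ ($Z{\left(K \right)} = 5^{2} - 13 = 25 - 13 = 12$)
$\frac{1}{Z{\left(O{\left(-3,-1 \right)} \right)} + U} = \frac{1}{12 - 12093043} = \frac{1}{-12093031} = - \frac{1}{12093031}$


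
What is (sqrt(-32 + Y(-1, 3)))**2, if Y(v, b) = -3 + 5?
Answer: -30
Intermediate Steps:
Y(v, b) = 2
(sqrt(-32 + Y(-1, 3)))**2 = (sqrt(-32 + 2))**2 = (sqrt(-30))**2 = (I*sqrt(30))**2 = -30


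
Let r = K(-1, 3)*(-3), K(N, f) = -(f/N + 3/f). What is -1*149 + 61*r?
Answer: -515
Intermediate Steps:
K(N, f) = -3/f - f/N (K(N, f) = -(3/f + f/N) = -3/f - f/N)
r = -6 (r = (-3/3 - 1*3/(-1))*(-3) = (-3*1/3 - 1*3*(-1))*(-3) = (-1 + 3)*(-3) = 2*(-3) = -6)
-1*149 + 61*r = -1*149 + 61*(-6) = -149 - 366 = -515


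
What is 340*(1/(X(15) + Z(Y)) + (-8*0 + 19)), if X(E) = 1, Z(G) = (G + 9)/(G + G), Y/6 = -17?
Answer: 662660/99 ≈ 6693.5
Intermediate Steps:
Y = -102 (Y = 6*(-17) = -102)
Z(G) = (9 + G)/(2*G) (Z(G) = (9 + G)/((2*G)) = (9 + G)*(1/(2*G)) = (9 + G)/(2*G))
340*(1/(X(15) + Z(Y)) + (-8*0 + 19)) = 340*(1/(1 + (½)*(9 - 102)/(-102)) + (-8*0 + 19)) = 340*(1/(1 + (½)*(-1/102)*(-93)) + (0 + 19)) = 340*(1/(1 + 31/68) + 19) = 340*(1/(99/68) + 19) = 340*(68/99 + 19) = 340*(1949/99) = 662660/99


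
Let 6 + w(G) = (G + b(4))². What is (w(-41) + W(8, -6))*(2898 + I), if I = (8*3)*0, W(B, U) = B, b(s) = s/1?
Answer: 3973158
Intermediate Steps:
b(s) = s (b(s) = s*1 = s)
I = 0 (I = 24*0 = 0)
w(G) = -6 + (4 + G)² (w(G) = -6 + (G + 4)² = -6 + (4 + G)²)
(w(-41) + W(8, -6))*(2898 + I) = ((-6 + (4 - 41)²) + 8)*(2898 + 0) = ((-6 + (-37)²) + 8)*2898 = ((-6 + 1369) + 8)*2898 = (1363 + 8)*2898 = 1371*2898 = 3973158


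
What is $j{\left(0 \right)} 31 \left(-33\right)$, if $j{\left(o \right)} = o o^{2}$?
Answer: $0$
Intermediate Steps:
$j{\left(o \right)} = o^{3}$
$j{\left(0 \right)} 31 \left(-33\right) = 0^{3} \cdot 31 \left(-33\right) = 0 \cdot 31 \left(-33\right) = 0 \left(-33\right) = 0$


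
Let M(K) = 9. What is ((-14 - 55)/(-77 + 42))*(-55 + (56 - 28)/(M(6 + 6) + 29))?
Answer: -71139/665 ≈ -106.98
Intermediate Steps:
((-14 - 55)/(-77 + 42))*(-55 + (56 - 28)/(M(6 + 6) + 29)) = ((-14 - 55)/(-77 + 42))*(-55 + (56 - 28)/(9 + 29)) = (-69/(-35))*(-55 + 28/38) = (-69*(-1/35))*(-55 + 28*(1/38)) = 69*(-55 + 14/19)/35 = (69/35)*(-1031/19) = -71139/665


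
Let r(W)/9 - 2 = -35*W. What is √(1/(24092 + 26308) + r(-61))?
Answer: √13570804814/840 ≈ 138.68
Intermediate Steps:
r(W) = 18 - 315*W (r(W) = 18 + 9*(-35*W) = 18 - 315*W)
√(1/(24092 + 26308) + r(-61)) = √(1/(24092 + 26308) + (18 - 315*(-61))) = √(1/50400 + (18 + 19215)) = √(1/50400 + 19233) = √(969343201/50400) = √13570804814/840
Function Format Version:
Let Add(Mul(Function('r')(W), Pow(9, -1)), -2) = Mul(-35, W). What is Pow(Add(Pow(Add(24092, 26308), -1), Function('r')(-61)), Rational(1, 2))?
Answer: Mul(Rational(1, 840), Pow(13570804814, Rational(1, 2))) ≈ 138.68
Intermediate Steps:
Function('r')(W) = Add(18, Mul(-315, W)) (Function('r')(W) = Add(18, Mul(9, Mul(-35, W))) = Add(18, Mul(-315, W)))
Pow(Add(Pow(Add(24092, 26308), -1), Function('r')(-61)), Rational(1, 2)) = Pow(Add(Pow(Add(24092, 26308), -1), Add(18, Mul(-315, -61))), Rational(1, 2)) = Pow(Add(Pow(50400, -1), Add(18, 19215)), Rational(1, 2)) = Pow(Add(Rational(1, 50400), 19233), Rational(1, 2)) = Pow(Rational(969343201, 50400), Rational(1, 2)) = Mul(Rational(1, 840), Pow(13570804814, Rational(1, 2)))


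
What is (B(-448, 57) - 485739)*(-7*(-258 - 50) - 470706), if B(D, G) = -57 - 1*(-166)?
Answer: 227541936500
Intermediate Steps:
B(D, G) = 109 (B(D, G) = -57 + 166 = 109)
(B(-448, 57) - 485739)*(-7*(-258 - 50) - 470706) = (109 - 485739)*(-7*(-258 - 50) - 470706) = -485630*(-7*(-308) - 470706) = -485630*(2156 - 470706) = -485630*(-468550) = 227541936500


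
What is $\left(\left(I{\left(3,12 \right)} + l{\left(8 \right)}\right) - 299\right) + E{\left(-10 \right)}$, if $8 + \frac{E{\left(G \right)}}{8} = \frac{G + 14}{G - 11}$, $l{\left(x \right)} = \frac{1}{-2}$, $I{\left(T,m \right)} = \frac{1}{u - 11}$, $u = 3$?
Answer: $- \frac{61345}{168} \approx -365.15$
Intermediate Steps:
$I{\left(T,m \right)} = - \frac{1}{8}$ ($I{\left(T,m \right)} = \frac{1}{3 - 11} = \frac{1}{-8} = - \frac{1}{8}$)
$l{\left(x \right)} = - \frac{1}{2}$
$E{\left(G \right)} = -64 + \frac{8 \left(14 + G\right)}{-11 + G}$ ($E{\left(G \right)} = -64 + 8 \frac{G + 14}{G - 11} = -64 + 8 \frac{14 + G}{-11 + G} = -64 + \frac{8 \left(14 + G\right)}{-11 + G}$)
$\left(\left(I{\left(3,12 \right)} + l{\left(8 \right)}\right) - 299\right) + E{\left(-10 \right)} = \left(\left(- \frac{1}{8} - \frac{1}{2}\right) - 299\right) + \frac{8 \left(102 - -70\right)}{-11 - 10} = \left(- \frac{5}{8} - 299\right) + \frac{8 \left(102 + 70\right)}{-21} = - \frac{2397}{8} + 8 \left(- \frac{1}{21}\right) 172 = - \frac{2397}{8} - \frac{1376}{21} = - \frac{61345}{168}$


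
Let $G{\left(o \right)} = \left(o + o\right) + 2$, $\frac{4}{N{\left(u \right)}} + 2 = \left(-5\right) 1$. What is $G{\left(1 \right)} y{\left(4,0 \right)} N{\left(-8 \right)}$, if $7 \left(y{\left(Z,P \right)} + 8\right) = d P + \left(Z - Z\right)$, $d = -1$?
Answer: $\frac{128}{7} \approx 18.286$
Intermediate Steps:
$y{\left(Z,P \right)} = -8 - \frac{P}{7}$ ($y{\left(Z,P \right)} = -8 + \frac{- P + \left(Z - Z\right)}{7} = -8 + \frac{- P + 0}{7} = -8 + \frac{\left(-1\right) P}{7} = -8 - \frac{P}{7}$)
$N{\left(u \right)} = - \frac{4}{7}$ ($N{\left(u \right)} = \frac{4}{-2 - 5} = \frac{4}{-7} = 4 \left(- \frac{1}{7}\right) = - \frac{4}{7}$)
$G{\left(o \right)} = 2 + 2 o$ ($G{\left(o \right)} = 2 o + 2 = 2 + 2 o$)
$G{\left(1 \right)} y{\left(4,0 \right)} N{\left(-8 \right)} = \left(2 + 2 \cdot 1\right) \left(-8 - 0\right) \left(- \frac{4}{7}\right) = \left(2 + 2\right) \left(-8 + 0\right) \left(- \frac{4}{7}\right) = 4 \left(-8\right) \left(- \frac{4}{7}\right) = \left(-32\right) \left(- \frac{4}{7}\right) = \frac{128}{7}$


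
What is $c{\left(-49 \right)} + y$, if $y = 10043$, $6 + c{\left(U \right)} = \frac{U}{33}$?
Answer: $\frac{331172}{33} \approx 10036.0$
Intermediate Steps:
$c{\left(U \right)} = -6 + \frac{U}{33}$
$c{\left(-49 \right)} + y = \left(-6 + \frac{1}{33} \left(-49\right)\right) + 10043 = \left(-6 - \frac{49}{33}\right) + 10043 = - \frac{247}{33} + 10043 = \frac{331172}{33}$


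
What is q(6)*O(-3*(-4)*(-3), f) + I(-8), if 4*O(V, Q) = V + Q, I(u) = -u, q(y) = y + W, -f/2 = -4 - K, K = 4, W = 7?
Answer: -57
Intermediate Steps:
f = 16 (f = -2*(-4 - 1*4) = -2*(-4 - 4) = -2*(-8) = 16)
q(y) = 7 + y (q(y) = y + 7 = 7 + y)
O(V, Q) = Q/4 + V/4 (O(V, Q) = (V + Q)/4 = (Q + V)/4 = Q/4 + V/4)
q(6)*O(-3*(-4)*(-3), f) + I(-8) = (7 + 6)*((¼)*16 + (-3*(-4)*(-3))/4) - 1*(-8) = 13*(4 + (12*(-3))/4) + 8 = 13*(4 + (¼)*(-36)) + 8 = 13*(4 - 9) + 8 = 13*(-5) + 8 = -65 + 8 = -57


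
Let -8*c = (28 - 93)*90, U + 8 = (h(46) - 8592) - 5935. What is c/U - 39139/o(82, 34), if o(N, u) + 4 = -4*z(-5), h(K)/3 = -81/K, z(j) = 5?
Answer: 2908603363/1783608 ≈ 1630.7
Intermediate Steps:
h(K) = -243/K (h(K) = 3*(-81/K) = -243/K)
o(N, u) = -24 (o(N, u) = -4 - 4*5 = -4 - 20 = -24)
U = -668853/46 (U = -8 + ((-243/46 - 8592) - 5935) = -8 + (-395475/46 - 5935) = -8 - 668485/46 = -668853/46 ≈ -14540.)
c = 2925/4 (c = -(28 - 93)*90/8 = -(-65)*90/8 = -1/8*(-5850) = 2925/4 ≈ 731.25)
c/U - 39139/o(82, 34) = 2925/(4*(-668853/46)) - 39139/(-24) = (2925/4)*(-46/668853) - 39139*(-1/24) = -7475/148634 + 39139/24 = 2908603363/1783608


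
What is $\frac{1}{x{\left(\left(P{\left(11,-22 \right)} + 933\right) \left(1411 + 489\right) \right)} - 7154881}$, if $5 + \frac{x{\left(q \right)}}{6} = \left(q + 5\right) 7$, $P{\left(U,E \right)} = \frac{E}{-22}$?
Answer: $\frac{1}{67378499} \approx 1.4842 \cdot 10^{-8}$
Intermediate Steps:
$P{\left(U,E \right)} = - \frac{E}{22}$ ($P{\left(U,E \right)} = E \left(- \frac{1}{22}\right) = - \frac{E}{22}$)
$x{\left(q \right)} = 180 + 42 q$ ($x{\left(q \right)} = -30 + 6 \left(q + 5\right) 7 = -30 + 6 \left(5 + q\right) 7 = -30 + 6 \left(35 + 7 q\right) = -30 + \left(210 + 42 q\right) = 180 + 42 q$)
$\frac{1}{x{\left(\left(P{\left(11,-22 \right)} + 933\right) \left(1411 + 489\right) \right)} - 7154881} = \frac{1}{\left(180 + 42 \left(\left(- \frac{1}{22}\right) \left(-22\right) + 933\right) \left(1411 + 489\right)\right) - 7154881} = \frac{1}{\left(180 + 42 \left(1 + 933\right) 1900\right) - 7154881} = \frac{1}{\left(180 + 42 \cdot 934 \cdot 1900\right) - 7154881} = \frac{1}{\left(180 + 42 \cdot 1774600\right) - 7154881} = \frac{1}{\left(180 + 74533200\right) - 7154881} = \frac{1}{74533380 - 7154881} = \frac{1}{67378499}$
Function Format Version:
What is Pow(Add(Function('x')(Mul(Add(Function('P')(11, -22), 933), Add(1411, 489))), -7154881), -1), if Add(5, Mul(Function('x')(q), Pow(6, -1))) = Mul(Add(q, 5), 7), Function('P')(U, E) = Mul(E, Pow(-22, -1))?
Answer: Rational(1, 67378499) ≈ 1.4842e-8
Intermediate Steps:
Function('P')(U, E) = Mul(Rational(-1, 22), E) (Function('P')(U, E) = Mul(E, Rational(-1, 22)) = Mul(Rational(-1, 22), E))
Function('x')(q) = Add(180, Mul(42, q)) (Function('x')(q) = Add(-30, Mul(6, Mul(Add(q, 5), 7))) = Add(-30, Mul(6, Mul(Add(5, q), 7))) = Add(-30, Mul(6, Add(35, Mul(7, q)))) = Add(-30, Add(210, Mul(42, q))) = Add(180, Mul(42, q)))
Pow(Add(Function('x')(Mul(Add(Function('P')(11, -22), 933), Add(1411, 489))), -7154881), -1) = Pow(Add(Add(180, Mul(42, Mul(Add(Mul(Rational(-1, 22), -22), 933), Add(1411, 489)))), -7154881), -1) = Pow(Add(Add(180, Mul(42, Mul(Add(1, 933), 1900))), -7154881), -1) = Pow(Add(Add(180, Mul(42, Mul(934, 1900))), -7154881), -1) = Pow(Add(Add(180, Mul(42, 1774600)), -7154881), -1) = Pow(Add(Add(180, 74533200), -7154881), -1) = Pow(Add(74533380, -7154881), -1) = Pow(67378499, -1) = Rational(1, 67378499)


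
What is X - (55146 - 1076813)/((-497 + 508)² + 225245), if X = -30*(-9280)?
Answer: 62742916067/225366 ≈ 2.7840e+5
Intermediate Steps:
X = 278400
X - (55146 - 1076813)/((-497 + 508)² + 225245) = 278400 - (55146 - 1076813)/((-497 + 508)² + 225245) = 278400 - (-1021667)/(11² + 225245) = 278400 - (-1021667)/(121 + 225245) = 278400 - (-1021667)/225366 = 278400 - 1*(-1021667/225366) = 278400 + 1021667/225366 = 62742916067/225366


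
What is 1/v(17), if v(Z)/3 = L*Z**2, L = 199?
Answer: 1/172533 ≈ 5.7960e-6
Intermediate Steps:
v(Z) = 597*Z**2 (v(Z) = 3*(199*Z**2) = 597*Z**2)
1/v(17) = 1/(597*17**2) = 1/(597*289) = 1/172533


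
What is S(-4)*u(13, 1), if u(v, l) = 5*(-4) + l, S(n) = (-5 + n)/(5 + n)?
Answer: 171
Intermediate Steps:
S(n) = (-5 + n)/(5 + n)
u(v, l) = -20 + l
S(-4)*u(13, 1) = ((-5 - 4)/(5 - 4))*(-20 + 1) = (-9/1)*(-19) = (1*(-9))*(-19) = -9*(-19) = 171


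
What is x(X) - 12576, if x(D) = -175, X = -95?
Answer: -12751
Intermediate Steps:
x(X) - 12576 = -175 - 12576 = -12751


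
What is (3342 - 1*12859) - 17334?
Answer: -26851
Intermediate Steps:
(3342 - 1*12859) - 17334 = (3342 - 12859) - 17334 = -9517 - 17334 = -26851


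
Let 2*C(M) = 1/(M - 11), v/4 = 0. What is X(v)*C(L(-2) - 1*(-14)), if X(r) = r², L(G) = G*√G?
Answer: 0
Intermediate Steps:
L(G) = G^(3/2)
v = 0 (v = 4*0 = 0)
C(M) = 1/(2*(-11 + M)) (C(M) = 1/(2*(M - 11)) = 1/(2*(-11 + M)))
X(v)*C(L(-2) - 1*(-14)) = 0²*(1/(2*(-11 + ((-2)^(3/2) - 1*(-14))))) = 0*(1/(2*(-11 + (-2*I*√2 + 14)))) = 0*(1/(2*(-11 + (14 - 2*I*√2)))) = 0*(1/(2*(3 - 2*I*√2))) = 0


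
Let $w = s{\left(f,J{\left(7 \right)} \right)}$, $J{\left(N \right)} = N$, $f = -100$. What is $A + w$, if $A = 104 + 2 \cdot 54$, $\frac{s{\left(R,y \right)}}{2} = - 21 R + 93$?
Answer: $4598$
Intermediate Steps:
$s{\left(R,y \right)} = 186 - 42 R$ ($s{\left(R,y \right)} = 2 \left(- 21 R + 93\right) = 2 \left(93 - 21 R\right) = 186 - 42 R$)
$w = 4386$ ($w = 186 - -4200 = 186 + 4200 = 4386$)
$A = 212$ ($A = 104 + 108 = 212$)
$A + w = 212 + 4386 = 4598$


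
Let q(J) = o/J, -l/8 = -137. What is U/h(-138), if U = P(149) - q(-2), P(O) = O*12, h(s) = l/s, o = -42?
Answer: -121923/548 ≈ -222.49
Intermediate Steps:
l = 1096 (l = -8*(-137) = 1096)
q(J) = -42/J
h(s) = 1096/s
P(O) = 12*O
U = 1767 (U = 12*149 - (-42)/(-2) = 1788 - (-42)*(-1)/2 = 1788 - 1*21 = 1788 - 21 = 1767)
U/h(-138) = 1767/((1096/(-138))) = 1767/((1096*(-1/138))) = 1767/(-548/69) = 1767*(-69/548) = -121923/548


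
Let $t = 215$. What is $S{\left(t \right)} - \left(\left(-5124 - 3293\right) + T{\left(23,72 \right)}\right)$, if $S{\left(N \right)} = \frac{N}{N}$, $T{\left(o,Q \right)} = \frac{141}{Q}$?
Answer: $\frac{201985}{24} \approx 8416.0$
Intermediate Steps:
$S{\left(N \right)} = 1$
$S{\left(t \right)} - \left(\left(-5124 - 3293\right) + T{\left(23,72 \right)}\right) = 1 - \left(\left(-5124 - 3293\right) + \frac{141}{72}\right) = 1 - \left(\left(-5124 - 3293\right) + 141 \cdot \frac{1}{72}\right) = 1 - \left(-8417 + \frac{47}{24}\right) = 1 - - \frac{201961}{24} = 1 + \frac{201961}{24} = \frac{201985}{24}$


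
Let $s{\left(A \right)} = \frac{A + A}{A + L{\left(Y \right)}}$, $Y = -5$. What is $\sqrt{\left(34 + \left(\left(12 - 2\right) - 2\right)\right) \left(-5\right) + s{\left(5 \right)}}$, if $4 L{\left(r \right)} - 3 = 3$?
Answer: $\frac{i \sqrt{35230}}{13} \approx 14.438 i$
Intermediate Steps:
$L{\left(r \right)} = \frac{3}{2}$ ($L{\left(r \right)} = \frac{3}{4} + \frac{1}{4} \cdot 3 = \frac{3}{4} + \frac{3}{4} = \frac{3}{2}$)
$s{\left(A \right)} = \frac{2 A}{\frac{3}{2} + A}$ ($s{\left(A \right)} = \frac{A + A}{A + \frac{3}{2}} = \frac{2 A}{\frac{3}{2} + A}$)
$\sqrt{\left(34 + \left(\left(12 - 2\right) - 2\right)\right) \left(-5\right) + s{\left(5 \right)}} = \sqrt{\left(34 + \left(\left(12 - 2\right) - 2\right)\right) \left(-5\right) + 4 \cdot 5 \frac{1}{3 + 2 \cdot 5}} = \sqrt{\left(34 + \left(10 - 2\right)\right) \left(-5\right) + 4 \cdot 5 \frac{1}{3 + 10}} = \sqrt{\left(34 + 8\right) \left(-5\right) + 4 \cdot 5 \cdot \frac{1}{13}} = \sqrt{42 \left(-5\right) + 4 \cdot 5 \cdot \frac{1}{13}} = \sqrt{-210 + \frac{20}{13}} = \sqrt{- \frac{2710}{13}} = \frac{i \sqrt{35230}}{13}$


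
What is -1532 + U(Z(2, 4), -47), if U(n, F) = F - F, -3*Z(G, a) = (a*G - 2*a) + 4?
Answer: -1532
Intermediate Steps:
Z(G, a) = -4/3 + 2*a/3 - G*a/3 (Z(G, a) = -((a*G - 2*a) + 4)/3 = -((G*a - 2*a) + 4)/3 = -((-2*a + G*a) + 4)/3 = -(4 - 2*a + G*a)/3 = -4/3 + 2*a/3 - G*a/3)
U(n, F) = 0
-1532 + U(Z(2, 4), -47) = -1532 + 0 = -1532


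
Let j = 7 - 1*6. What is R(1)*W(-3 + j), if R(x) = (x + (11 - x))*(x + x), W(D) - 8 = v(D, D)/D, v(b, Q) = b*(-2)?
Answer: 132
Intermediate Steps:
j = 1 (j = 7 - 6 = 1)
v(b, Q) = -2*b
W(D) = 6 (W(D) = 8 + (-2*D)/D = 8 - 2 = 6)
R(x) = 22*x (R(x) = 11*(2*x) = 22*x)
R(1)*W(-3 + j) = (22*1)*6 = 22*6 = 132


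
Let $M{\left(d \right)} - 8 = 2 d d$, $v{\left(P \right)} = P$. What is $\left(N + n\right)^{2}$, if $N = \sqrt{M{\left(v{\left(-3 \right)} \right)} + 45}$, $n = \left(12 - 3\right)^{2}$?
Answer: $\left(81 + \sqrt{71}\right)^{2} \approx 7997.0$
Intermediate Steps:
$M{\left(d \right)} = 8 + 2 d^{2}$ ($M{\left(d \right)} = 8 + 2 d d = 8 + 2 d^{2}$)
$n = 81$ ($n = 9^{2} = 81$)
$N = \sqrt{71}$ ($N = \sqrt{\left(8 + 2 \left(-3\right)^{2}\right) + 45} = \sqrt{\left(8 + 2 \cdot 9\right) + 45} = \sqrt{\left(8 + 18\right) + 45} = \sqrt{26 + 45} = \sqrt{71} \approx 8.4261$)
$\left(N + n\right)^{2} = \left(\sqrt{71} + 81\right)^{2} = \left(81 + \sqrt{71}\right)^{2}$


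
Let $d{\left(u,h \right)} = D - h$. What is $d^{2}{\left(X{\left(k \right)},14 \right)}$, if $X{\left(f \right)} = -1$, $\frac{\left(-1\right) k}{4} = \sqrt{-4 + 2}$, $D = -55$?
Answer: $4761$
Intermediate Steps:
$k = - 4 i \sqrt{2}$ ($k = - 4 \sqrt{-4 + 2} = - 4 \sqrt{-2} = - 4 i \sqrt{2} \approx - 5.6569 i$)
$d{\left(u,h \right)} = -55 - h$
$d^{2}{\left(X{\left(k \right)},14 \right)} = \left(-55 - 14\right)^{2} = \left(-69\right)^{2} = 4761$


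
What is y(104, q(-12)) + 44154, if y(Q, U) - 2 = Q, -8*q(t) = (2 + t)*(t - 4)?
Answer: 44260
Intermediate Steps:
q(t) = -(-4 + t)*(2 + t)/8 (q(t) = -(2 + t)*(t - 4)/8 = -(2 + t)*(-4 + t)/8 = -(-4 + t)*(2 + t)/8)
y(Q, U) = 2 + Q
y(104, q(-12)) + 44154 = (2 + 104) + 44154 = 106 + 44154 = 44260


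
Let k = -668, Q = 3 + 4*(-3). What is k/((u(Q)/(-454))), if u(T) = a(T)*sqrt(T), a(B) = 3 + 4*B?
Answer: 303272*I/99 ≈ 3063.4*I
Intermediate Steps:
Q = -9 (Q = 3 - 12 = -9)
u(T) = sqrt(T)*(3 + 4*T) (u(T) = (3 + 4*T)*sqrt(T) = sqrt(T)*(3 + 4*T))
k/((u(Q)/(-454))) = -668*454*I/(3*(3 + 4*(-9))) = -668*454*I/(3*(3 - 36)) = -668*(-454*I/99) = -(-303272)*I/99 = 303272*I/99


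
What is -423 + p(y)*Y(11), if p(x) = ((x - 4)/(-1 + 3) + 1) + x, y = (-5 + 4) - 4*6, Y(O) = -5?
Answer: -461/2 ≈ -230.50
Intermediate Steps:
y = -25 (y = -1 - 24 = -25)
p(x) = -1 + 3*x/2 (p(x) = ((-4 + x)/2 + 1) + x = ((-4 + x)*(½) + 1) + x = ((-2 + x/2) + 1) + x = (-1 + x/2) + x = -1 + 3*x/2)
-423 + p(y)*Y(11) = -423 + (-1 + (3/2)*(-25))*(-5) = -423 + (-1 - 75/2)*(-5) = -423 - 77/2*(-5) = -423 + 385/2 = -461/2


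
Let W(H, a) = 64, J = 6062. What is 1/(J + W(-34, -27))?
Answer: 1/6126 ≈ 0.00016324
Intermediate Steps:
1/(J + W(-34, -27)) = 1/(6062 + 64) = 1/6126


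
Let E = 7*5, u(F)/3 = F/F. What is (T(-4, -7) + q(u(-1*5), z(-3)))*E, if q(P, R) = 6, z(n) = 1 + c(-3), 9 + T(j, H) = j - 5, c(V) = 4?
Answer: -420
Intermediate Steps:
T(j, H) = -14 + j (T(j, H) = -9 + (j - 5) = -9 + (-5 + j) = -14 + j)
z(n) = 5 (z(n) = 1 + 4 = 5)
u(F) = 3 (u(F) = 3*(F/F) = 3*1 = 3)
E = 35
(T(-4, -7) + q(u(-1*5), z(-3)))*E = ((-14 - 4) + 6)*35 = (-18 + 6)*35 = -12*35 = -420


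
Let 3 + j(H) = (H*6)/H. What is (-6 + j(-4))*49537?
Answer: -148611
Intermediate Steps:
j(H) = 3 (j(H) = -3 + (H*6)/H = -3 + (6*H)/H = -3 + 6 = 3)
(-6 + j(-4))*49537 = (-6 + 3)*49537 = -3*49537 = -148611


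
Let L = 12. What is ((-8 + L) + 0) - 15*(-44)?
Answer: 664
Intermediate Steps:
((-8 + L) + 0) - 15*(-44) = ((-8 + 12) + 0) - 15*(-44) = (4 + 0) + 660 = 4 + 660 = 664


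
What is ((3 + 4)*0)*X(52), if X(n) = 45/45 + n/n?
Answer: 0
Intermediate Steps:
X(n) = 2 (X(n) = 45*(1/45) + 1 = 1 + 1 = 2)
((3 + 4)*0)*X(52) = ((3 + 4)*0)*2 = (7*0)*2 = 0*2 = 0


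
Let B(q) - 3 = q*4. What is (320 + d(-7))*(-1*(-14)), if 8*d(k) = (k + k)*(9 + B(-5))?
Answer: 4676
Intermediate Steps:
B(q) = 3 + 4*q (B(q) = 3 + q*4 = 3 + 4*q)
d(k) = -2*k (d(k) = ((k + k)*(9 + (3 + 4*(-5))))/8 = ((2*k)*(9 + (3 - 20)))/8 = ((2*k)*(9 - 17))/8 = ((2*k)*(-8))/8 = (-16*k)/8 = -2*k)
(320 + d(-7))*(-1*(-14)) = (320 - 2*(-7))*(-1*(-14)) = (320 + 14)*14 = 334*14 = 4676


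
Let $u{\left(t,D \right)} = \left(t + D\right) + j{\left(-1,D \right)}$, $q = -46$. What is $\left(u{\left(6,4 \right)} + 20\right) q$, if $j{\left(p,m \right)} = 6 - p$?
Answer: $-1702$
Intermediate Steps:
$u{\left(t,D \right)} = 7 + D + t$ ($u{\left(t,D \right)} = \left(t + D\right) + \left(6 - -1\right) = \left(D + t\right) + \left(6 + 1\right) = \left(D + t\right) + 7 = 7 + D + t$)
$\left(u{\left(6,4 \right)} + 20\right) q = \left(\left(7 + 4 + 6\right) + 20\right) \left(-46\right) = \left(17 + 20\right) \left(-46\right) = 37 \left(-46\right) = -1702$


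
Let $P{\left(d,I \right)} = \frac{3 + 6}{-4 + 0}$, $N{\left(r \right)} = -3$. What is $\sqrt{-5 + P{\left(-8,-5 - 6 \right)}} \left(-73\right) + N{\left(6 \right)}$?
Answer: $-3 - \frac{73 i \sqrt{29}}{2} \approx -3.0 - 196.56 i$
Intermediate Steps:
$P{\left(d,I \right)} = - \frac{9}{4}$ ($P{\left(d,I \right)} = \frac{9}{-4} = 9 \left(- \frac{1}{4}\right) = - \frac{9}{4}$)
$\sqrt{-5 + P{\left(-8,-5 - 6 \right)}} \left(-73\right) + N{\left(6 \right)} = \sqrt{-5 - \frac{9}{4}} \left(-73\right) - 3 = \sqrt{- \frac{29}{4}} \left(-73\right) - 3 = \frac{i \sqrt{29}}{2} \left(-73\right) - 3 = - \frac{73 i \sqrt{29}}{2} - 3 = -3 - \frac{73 i \sqrt{29}}{2}$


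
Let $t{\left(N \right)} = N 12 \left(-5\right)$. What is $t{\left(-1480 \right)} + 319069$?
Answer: $407869$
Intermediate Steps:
$t{\left(N \right)} = - 60 N$ ($t{\left(N \right)} = 12 N \left(-5\right) = - 60 N$)
$t{\left(-1480 \right)} + 319069 = \left(-60\right) \left(-1480\right) + 319069 = 88800 + 319069 = 407869$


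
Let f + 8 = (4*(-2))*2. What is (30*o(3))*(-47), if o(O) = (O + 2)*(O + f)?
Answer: 148050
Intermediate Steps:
f = -24 (f = -8 + (4*(-2))*2 = -8 - 8*2 = -8 - 16 = -24)
o(O) = (-24 + O)*(2 + O) (o(O) = (O + 2)*(O - 24) = (2 + O)*(-24 + O) = (-24 + O)*(2 + O))
(30*o(3))*(-47) = (30*(-48 + 3² - 22*3))*(-47) = (30*(-48 + 9 - 66))*(-47) = (30*(-105))*(-47) = -3150*(-47) = 148050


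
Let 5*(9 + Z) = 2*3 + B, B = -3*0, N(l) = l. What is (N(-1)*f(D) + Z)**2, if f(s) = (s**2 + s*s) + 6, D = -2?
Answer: 11881/25 ≈ 475.24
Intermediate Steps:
B = 0
f(s) = 6 + 2*s**2 (f(s) = (s**2 + s**2) + 6 = 2*s**2 + 6 = 6 + 2*s**2)
Z = -39/5 (Z = -9 + (2*3 + 0)/5 = -9 + (6 + 0)/5 = -9 + (1/5)*6 = -9 + 6/5 = -39/5 ≈ -7.8000)
(N(-1)*f(D) + Z)**2 = (-(6 + 2*(-2)**2) - 39/5)**2 = (-(6 + 2*4) - 39/5)**2 = (-(6 + 8) - 39/5)**2 = (-1*14 - 39/5)**2 = (-14 - 39/5)**2 = (-109/5)**2 = 11881/25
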